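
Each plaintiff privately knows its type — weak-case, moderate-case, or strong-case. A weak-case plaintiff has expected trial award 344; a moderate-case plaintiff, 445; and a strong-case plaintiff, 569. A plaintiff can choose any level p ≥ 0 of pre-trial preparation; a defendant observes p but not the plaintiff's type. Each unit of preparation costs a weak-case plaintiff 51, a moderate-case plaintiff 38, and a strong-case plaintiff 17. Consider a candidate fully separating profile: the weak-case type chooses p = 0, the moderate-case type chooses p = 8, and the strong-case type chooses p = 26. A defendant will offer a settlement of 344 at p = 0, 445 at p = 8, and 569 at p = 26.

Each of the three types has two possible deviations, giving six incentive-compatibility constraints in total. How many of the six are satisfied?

Strong-case (own payoff 569 − 17×26 = 127): to p=0 gives 344 → profitable ✗; to p=8 gives 445 − 17×8 = 309 → profitable ✗.
Weak-case (own payoff 344): to p=8 gives 445 − 51×8 = 37 → no gain ✓; to p=26 gives 569 − 51×26 = -757 → no gain ✓.
Moderate-case (own payoff 445 − 38×8 = 141): to p=0 gives 344 → profitable ✗; to p=26 gives 569 − 38×26 = -419 → no gain ✓.
3 of the 6 constraints hold; not an equilibrium.

3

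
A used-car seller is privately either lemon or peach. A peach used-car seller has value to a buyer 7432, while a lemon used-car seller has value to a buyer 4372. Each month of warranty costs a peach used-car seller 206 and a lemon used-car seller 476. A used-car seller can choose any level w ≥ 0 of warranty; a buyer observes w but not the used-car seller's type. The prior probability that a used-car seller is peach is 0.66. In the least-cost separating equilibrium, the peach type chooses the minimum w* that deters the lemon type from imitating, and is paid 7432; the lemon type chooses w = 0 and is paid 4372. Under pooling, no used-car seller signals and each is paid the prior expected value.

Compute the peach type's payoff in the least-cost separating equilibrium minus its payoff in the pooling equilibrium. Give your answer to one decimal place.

Least-cost separating signal: w* solves 4372 = 7432 − 476·w*, so w* = (7432 − 4372)/476 ≈ 6.4286.
Peach type's separating payoff: 7432 − 206 × w* = 7432 − 206 × (7432 − 4372)/476 = 7432 − 630360/476 ≈ 6107.714.
Pooling payoff: 0.66 × 7432 + 0.34 × 4372 = 6391.6.
Difference: 6107.714 − 6391.6 = -283.886, i.e. -283.9 to one decimal place.
The peach type would prefer the pooling outcome.

-283.9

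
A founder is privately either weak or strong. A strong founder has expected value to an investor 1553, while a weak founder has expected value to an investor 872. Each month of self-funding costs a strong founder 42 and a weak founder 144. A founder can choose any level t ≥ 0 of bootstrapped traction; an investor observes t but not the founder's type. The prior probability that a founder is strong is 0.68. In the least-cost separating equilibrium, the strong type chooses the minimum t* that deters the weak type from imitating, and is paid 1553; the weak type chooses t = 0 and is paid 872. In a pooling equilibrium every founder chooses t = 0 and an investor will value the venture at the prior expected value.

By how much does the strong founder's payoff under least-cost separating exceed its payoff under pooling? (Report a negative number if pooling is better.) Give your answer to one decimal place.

19.3

Least-cost separating signal: t* solves 872 = 1553 − 144·t*, so t* = (1553 − 872)/144 ≈ 4.7292.
Strong type's separating payoff: 1553 − 42 × t* = 1553 − 42 × (1553 − 872)/144 = 1553 − 28602/144 = 1354.375.
Pooling payoff: 0.68 × 1553 + 0.32 × 872 = 1335.08.
Difference: 1354.375 − 1335.08 = 19.295, i.e. 19.3 to one decimal place.
The strong type prefers to separate.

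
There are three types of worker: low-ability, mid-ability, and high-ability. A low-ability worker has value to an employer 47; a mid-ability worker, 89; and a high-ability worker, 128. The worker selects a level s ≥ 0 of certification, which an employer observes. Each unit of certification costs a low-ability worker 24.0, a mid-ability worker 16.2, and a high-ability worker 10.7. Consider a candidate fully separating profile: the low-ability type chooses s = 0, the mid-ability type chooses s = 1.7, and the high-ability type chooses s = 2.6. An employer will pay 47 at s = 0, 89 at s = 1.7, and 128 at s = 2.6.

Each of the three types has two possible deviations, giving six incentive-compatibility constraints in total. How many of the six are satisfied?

3

Mid-ability (own payoff 89 − 16.2×1.7 = 61.46): to s=0 gives 47 → no gain ✓; to s=2.6 gives 128 − 16.2×2.6 = 85.88 → profitable ✗.
Low-ability (own payoff 47): to s=1.7 gives 89 − 24.0×1.7 = 48.2 → profitable ✗; to s=2.6 gives 128 − 24.0×2.6 = 65.6 → profitable ✗.
High-ability (own payoff 128 − 10.7×2.6 = 100.18): to s=0 gives 47 → no gain ✓; to s=1.7 gives 89 − 10.7×1.7 = 70.81 → no gain ✓.
3 of the 6 constraints hold; not an equilibrium.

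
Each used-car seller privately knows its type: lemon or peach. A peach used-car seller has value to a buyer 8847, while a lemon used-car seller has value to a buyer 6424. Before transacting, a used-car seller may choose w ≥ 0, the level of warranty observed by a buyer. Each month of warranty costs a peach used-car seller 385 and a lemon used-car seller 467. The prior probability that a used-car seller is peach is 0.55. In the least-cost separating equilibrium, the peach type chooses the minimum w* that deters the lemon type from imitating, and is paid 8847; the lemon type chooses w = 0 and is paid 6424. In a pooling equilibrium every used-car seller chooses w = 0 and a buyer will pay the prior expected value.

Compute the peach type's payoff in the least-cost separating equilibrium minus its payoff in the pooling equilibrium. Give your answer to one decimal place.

-907.2

Least-cost separating signal: w* solves 6424 = 8847 − 467·w*, so w* = (8847 − 6424)/467 ≈ 5.1884.
Peach type's separating payoff: 8847 − 385 × w* = 8847 − 385 × (8847 − 6424)/467 = 8847 − 932855/467 ≈ 6849.452.
Pooling payoff: 0.55 × 8847 + 0.45 × 6424 = 7756.65.
Difference: 6849.452 − 7756.65 = -907.198, i.e. -907.2 to one decimal place.
The peach type would prefer the pooling outcome.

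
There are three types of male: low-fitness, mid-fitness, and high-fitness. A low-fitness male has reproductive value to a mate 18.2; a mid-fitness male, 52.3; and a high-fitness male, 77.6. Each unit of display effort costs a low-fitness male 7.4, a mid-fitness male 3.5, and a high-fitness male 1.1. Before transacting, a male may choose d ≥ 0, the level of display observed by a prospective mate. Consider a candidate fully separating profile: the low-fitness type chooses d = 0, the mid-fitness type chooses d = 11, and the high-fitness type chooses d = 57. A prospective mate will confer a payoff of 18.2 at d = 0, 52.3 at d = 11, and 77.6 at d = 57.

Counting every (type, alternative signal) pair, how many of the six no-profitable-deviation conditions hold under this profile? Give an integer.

3

High-fitness (own payoff 77.6 − 1.1×57 = 14.9): to d=0 gives 18.2 → profitable ✗; to d=11 gives 52.3 − 1.1×11 = 40.2 → profitable ✗.
Low-fitness (own payoff 18.2): to d=11 gives 52.3 − 7.4×11 = -29.1 → no gain ✓; to d=57 gives 77.6 − 7.4×57 = -344.2 → no gain ✓.
Mid-fitness (own payoff 52.3 − 3.5×11 = 13.8): to d=0 gives 18.2 → profitable ✗; to d=57 gives 77.6 − 3.5×57 = -121.9 → no gain ✓.
3 of the 6 constraints hold; not an equilibrium.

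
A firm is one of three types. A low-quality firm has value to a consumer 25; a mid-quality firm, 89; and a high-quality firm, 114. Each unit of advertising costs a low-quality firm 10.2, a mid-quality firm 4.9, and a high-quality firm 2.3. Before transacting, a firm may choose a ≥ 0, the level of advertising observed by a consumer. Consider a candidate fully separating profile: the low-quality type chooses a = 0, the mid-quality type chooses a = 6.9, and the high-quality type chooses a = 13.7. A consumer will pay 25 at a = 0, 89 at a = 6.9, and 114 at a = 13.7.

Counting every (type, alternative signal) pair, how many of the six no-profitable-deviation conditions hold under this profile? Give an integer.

Low-quality (own payoff 25): to a=6.9 gives 89 − 10.2×6.9 = 18.62 → no gain ✓; to a=13.7 gives 114 − 10.2×13.7 = -25.74 → no gain ✓.
High-quality (own payoff 114 − 2.3×13.7 = 82.49): to a=0 gives 25 → no gain ✓; to a=6.9 gives 89 − 2.3×6.9 = 73.13 → no gain ✓.
Mid-quality (own payoff 89 − 4.9×6.9 = 55.19): to a=0 gives 25 → no gain ✓; to a=13.7 gives 114 − 4.9×13.7 = 46.87 → no gain ✓.
6 of the 6 constraints hold; this profile is a separating equilibrium.

6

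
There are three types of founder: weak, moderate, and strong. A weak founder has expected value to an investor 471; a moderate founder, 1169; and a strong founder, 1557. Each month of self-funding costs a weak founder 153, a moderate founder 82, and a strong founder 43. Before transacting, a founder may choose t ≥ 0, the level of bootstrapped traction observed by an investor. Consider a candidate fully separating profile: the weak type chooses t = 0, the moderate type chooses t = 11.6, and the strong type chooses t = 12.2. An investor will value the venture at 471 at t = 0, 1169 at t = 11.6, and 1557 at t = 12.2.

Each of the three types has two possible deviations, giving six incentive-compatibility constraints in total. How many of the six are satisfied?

Weak (own payoff 471): to t=11.6 gives 1169 − 153×11.6 = -605.8 → no gain ✓; to t=12.2 gives 1557 − 153×12.2 = -309.6 → no gain ✓.
Moderate (own payoff 1169 − 82×11.6 = 217.8): to t=0 gives 471 → profitable ✗; to t=12.2 gives 1557 − 82×12.2 = 556.6 → profitable ✗.
Strong (own payoff 1557 − 43×12.2 = 1032.4): to t=0 gives 471 → no gain ✓; to t=11.6 gives 1169 − 43×11.6 = 670.2 → no gain ✓.
4 of the 6 constraints hold; not an equilibrium.

4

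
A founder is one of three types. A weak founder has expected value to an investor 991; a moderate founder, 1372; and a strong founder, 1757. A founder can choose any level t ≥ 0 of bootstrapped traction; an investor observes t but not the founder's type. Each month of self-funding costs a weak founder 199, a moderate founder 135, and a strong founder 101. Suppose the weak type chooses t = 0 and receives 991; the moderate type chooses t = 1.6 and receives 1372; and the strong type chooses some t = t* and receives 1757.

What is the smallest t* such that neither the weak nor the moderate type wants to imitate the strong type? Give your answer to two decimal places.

Weak type (on-path payoff 991) won't mimic when 991 ≥ 1757 − 199·t*, i.e. t* ≥ 3.85.
Moderate type (on-path payoff 1372 − 135×1.6 = 1156) won't mimic when 1156 ≥ 1757 − 135·t*, i.e. t* ≥ 4.45.
Both must hold, so t* = max(3.85, 4.45) = 4.45. The moderate type's constraint binds.

4.45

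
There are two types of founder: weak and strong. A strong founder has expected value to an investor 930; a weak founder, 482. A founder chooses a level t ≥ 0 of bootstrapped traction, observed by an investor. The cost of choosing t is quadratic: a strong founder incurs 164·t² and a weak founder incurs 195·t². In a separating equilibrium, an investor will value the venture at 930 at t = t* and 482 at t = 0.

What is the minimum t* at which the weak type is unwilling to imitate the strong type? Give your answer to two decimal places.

The weak type at t = 0 receives 482; imitating at t* yields 930 − 195·t*².
Indifference: 482 = 930 − 195·t*², so t*² = (930 − 482) / 195 ≈ 2.2974.
t* = √2.2974 ≈ 1.52.

1.52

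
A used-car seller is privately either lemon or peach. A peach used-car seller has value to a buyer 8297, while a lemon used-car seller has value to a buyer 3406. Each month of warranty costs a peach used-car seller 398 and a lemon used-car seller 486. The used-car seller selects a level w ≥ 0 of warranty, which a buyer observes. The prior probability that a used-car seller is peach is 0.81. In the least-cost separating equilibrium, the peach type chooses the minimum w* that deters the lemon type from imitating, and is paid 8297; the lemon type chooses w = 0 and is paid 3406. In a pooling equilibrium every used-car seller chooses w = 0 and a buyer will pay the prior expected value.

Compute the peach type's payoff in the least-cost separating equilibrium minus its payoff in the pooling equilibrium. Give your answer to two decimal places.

-3076.10

Least-cost separating signal: w* solves 3406 = 8297 − 486·w*, so w* = (8297 − 3406)/486 ≈ 10.0638.
Peach type's separating payoff: 8297 − 398 × w* = 8297 − 398 × (8297 − 3406)/486 = 8297 − 1946618/486 ≈ 4291.6132.
Pooling payoff: 0.81 × 8297 + 0.19 × 3406 = 7367.71.
Difference: 4291.6132 − 7367.71 = -3076.0968, i.e. -3076.10 to two decimal places.
The peach type would prefer the pooling outcome.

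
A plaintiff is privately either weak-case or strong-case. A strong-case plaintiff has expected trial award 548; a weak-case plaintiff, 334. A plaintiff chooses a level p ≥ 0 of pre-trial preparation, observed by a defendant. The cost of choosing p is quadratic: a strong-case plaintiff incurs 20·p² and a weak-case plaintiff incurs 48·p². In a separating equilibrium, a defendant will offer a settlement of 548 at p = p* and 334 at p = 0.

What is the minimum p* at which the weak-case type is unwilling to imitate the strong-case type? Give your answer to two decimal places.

The weak-case type at p = 0 receives 334; imitating at p* yields 548 − 48·p*².
Indifference: 334 = 548 − 48·p*², so p*² = (548 − 334) / 48 ≈ 4.4583.
p* = √4.4583 ≈ 2.11.

2.11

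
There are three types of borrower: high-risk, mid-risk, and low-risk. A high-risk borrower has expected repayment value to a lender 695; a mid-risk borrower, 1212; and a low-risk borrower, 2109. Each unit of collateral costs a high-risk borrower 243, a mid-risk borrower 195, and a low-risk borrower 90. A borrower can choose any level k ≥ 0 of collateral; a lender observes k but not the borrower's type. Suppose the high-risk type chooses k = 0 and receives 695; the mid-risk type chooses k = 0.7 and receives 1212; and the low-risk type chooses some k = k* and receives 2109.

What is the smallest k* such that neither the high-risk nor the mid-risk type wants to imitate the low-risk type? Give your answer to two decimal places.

High-risk type (on-path payoff 695) won't mimic when 695 ≥ 2109 − 243·k*, i.e. k* ≥ 5.82.
Mid-risk type (on-path payoff 1212 − 195×0.7 = 1075.5) won't mimic when 1075.5 ≥ 2109 − 195·k*, i.e. k* ≥ 5.30.
Both must hold, so k* = max(5.82, 5.30) = 5.82. The high-risk type's constraint binds.

5.82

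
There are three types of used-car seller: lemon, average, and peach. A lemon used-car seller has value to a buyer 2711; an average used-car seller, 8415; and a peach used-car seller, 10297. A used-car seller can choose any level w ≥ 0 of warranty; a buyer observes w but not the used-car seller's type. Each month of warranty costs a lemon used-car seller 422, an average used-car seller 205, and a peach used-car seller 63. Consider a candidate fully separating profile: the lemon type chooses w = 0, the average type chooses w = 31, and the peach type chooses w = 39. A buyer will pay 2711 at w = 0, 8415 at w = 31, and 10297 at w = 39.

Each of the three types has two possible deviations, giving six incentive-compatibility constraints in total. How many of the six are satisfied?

4

Average (own payoff 8415 − 205×31 = 2060): to w=0 gives 2711 → profitable ✗; to w=39 gives 10297 − 205×39 = 2302 → profitable ✗.
Peach (own payoff 10297 − 63×39 = 7840): to w=0 gives 2711 → no gain ✓; to w=31 gives 8415 − 63×31 = 6462 → no gain ✓.
Lemon (own payoff 2711): to w=31 gives 8415 − 422×31 = -4667 → no gain ✓; to w=39 gives 10297 − 422×39 = -6161 → no gain ✓.
4 of the 6 constraints hold; not an equilibrium.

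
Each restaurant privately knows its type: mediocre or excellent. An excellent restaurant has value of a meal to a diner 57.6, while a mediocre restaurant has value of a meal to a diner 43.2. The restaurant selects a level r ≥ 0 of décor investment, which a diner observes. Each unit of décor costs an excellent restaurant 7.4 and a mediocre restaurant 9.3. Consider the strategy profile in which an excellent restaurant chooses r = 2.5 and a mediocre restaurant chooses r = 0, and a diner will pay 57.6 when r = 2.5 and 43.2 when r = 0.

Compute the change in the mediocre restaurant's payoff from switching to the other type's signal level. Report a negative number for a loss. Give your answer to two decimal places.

-8.85

Playing r = 0 the mediocre restaurant receives 43.2.
Deviating to r = 2.5 brings payment 57.6 at cost 9.3 × 2.5 = 23.25, netting 34.35.
Gain from deviating: 34.35 − 43.2 = -8.85.
The gain is negative, so the mediocre type's incentive-compatibility constraint is satisfied.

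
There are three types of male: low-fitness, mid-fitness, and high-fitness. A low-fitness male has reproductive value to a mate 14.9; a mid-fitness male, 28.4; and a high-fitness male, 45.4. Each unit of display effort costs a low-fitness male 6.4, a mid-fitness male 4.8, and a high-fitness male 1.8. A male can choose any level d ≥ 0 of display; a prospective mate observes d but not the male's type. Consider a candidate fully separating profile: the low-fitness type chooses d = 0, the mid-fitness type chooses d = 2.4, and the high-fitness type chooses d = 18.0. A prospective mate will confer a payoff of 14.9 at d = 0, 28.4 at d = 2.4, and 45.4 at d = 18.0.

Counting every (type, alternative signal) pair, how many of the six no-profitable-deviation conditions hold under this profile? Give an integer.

High-fitness (own payoff 45.4 − 1.8×18.0 = 13): to d=0 gives 14.9 → profitable ✗; to d=2.4 gives 28.4 − 1.8×2.4 = 24.08 → profitable ✗.
Low-fitness (own payoff 14.9): to d=2.4 gives 28.4 − 6.4×2.4 = 13.04 → no gain ✓; to d=18.0 gives 45.4 − 6.4×18.0 = -69.8 → no gain ✓.
Mid-fitness (own payoff 28.4 − 4.8×2.4 = 16.88): to d=0 gives 14.9 → no gain ✓; to d=18.0 gives 45.4 − 4.8×18.0 = -41 → no gain ✓.
4 of the 6 constraints hold; not an equilibrium.

4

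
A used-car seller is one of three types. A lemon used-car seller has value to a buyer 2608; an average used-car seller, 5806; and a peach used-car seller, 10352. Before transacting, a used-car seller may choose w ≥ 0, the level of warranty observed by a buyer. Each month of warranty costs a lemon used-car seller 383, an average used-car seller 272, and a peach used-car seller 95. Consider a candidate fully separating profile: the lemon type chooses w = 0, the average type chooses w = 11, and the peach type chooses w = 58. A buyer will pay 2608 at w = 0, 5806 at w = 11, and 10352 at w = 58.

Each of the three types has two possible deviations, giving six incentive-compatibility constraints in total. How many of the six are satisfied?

Average (own payoff 5806 − 272×11 = 2814): to w=0 gives 2608 → no gain ✓; to w=58 gives 10352 − 272×58 = -5424 → no gain ✓.
Lemon (own payoff 2608): to w=11 gives 5806 − 383×11 = 1593 → no gain ✓; to w=58 gives 10352 − 383×58 = -11862 → no gain ✓.
Peach (own payoff 10352 − 95×58 = 4842): to w=0 gives 2608 → no gain ✓; to w=11 gives 5806 − 95×11 = 4761 → no gain ✓.
6 of the 6 constraints hold; this profile is a separating equilibrium.

6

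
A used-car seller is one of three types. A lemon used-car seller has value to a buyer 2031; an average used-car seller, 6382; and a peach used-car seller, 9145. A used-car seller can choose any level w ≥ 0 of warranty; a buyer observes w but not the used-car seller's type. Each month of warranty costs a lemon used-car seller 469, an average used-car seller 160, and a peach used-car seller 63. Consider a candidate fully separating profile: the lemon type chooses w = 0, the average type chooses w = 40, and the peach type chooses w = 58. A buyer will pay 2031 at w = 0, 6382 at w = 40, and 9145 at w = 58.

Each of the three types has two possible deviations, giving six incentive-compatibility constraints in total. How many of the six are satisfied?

Lemon (own payoff 2031): to w=40 gives 6382 − 469×40 = -12378 → no gain ✓; to w=58 gives 9145 − 469×58 = -18057 → no gain ✓.
Average (own payoff 6382 − 160×40 = -18): to w=0 gives 2031 → profitable ✗; to w=58 gives 9145 − 160×58 = -135 → no gain ✓.
Peach (own payoff 9145 − 63×58 = 5491): to w=0 gives 2031 → no gain ✓; to w=40 gives 6382 − 63×40 = 3862 → no gain ✓.
5 of the 6 constraints hold; not an equilibrium.

5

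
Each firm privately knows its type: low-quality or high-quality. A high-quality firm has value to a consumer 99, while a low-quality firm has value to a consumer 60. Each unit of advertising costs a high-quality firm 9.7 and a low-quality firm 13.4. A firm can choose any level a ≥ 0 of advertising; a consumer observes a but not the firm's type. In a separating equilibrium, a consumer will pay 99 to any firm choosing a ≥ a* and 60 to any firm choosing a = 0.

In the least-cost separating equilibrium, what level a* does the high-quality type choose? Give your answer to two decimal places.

2.91

A low-quality firm choosing a = 0 receives 60.
Imitating at a* instead would pay 99 at cost 13.4·a*, netting 99 − 13.4·a*.
Indifference: 60 = 99 − 13.4·a*, so a* = (99 − 60) / 13.4 ≈ 2.91.
This is the low-quality type's binding incentive-compatibility constraint; any a ≥ 2.91 sustains separation on that side.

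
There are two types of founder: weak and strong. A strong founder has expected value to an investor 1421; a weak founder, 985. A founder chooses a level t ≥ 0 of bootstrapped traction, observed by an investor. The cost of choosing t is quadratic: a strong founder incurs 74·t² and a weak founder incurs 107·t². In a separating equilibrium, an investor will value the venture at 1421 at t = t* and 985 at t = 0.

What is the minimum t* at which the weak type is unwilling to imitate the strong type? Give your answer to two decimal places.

2.02

The weak type at t = 0 receives 985; imitating at t* yields 1421 − 107·t*².
Indifference: 985 = 1421 − 107·t*², so t*² = (1421 − 985) / 107 ≈ 4.0748.
t* = √4.0748 ≈ 2.02.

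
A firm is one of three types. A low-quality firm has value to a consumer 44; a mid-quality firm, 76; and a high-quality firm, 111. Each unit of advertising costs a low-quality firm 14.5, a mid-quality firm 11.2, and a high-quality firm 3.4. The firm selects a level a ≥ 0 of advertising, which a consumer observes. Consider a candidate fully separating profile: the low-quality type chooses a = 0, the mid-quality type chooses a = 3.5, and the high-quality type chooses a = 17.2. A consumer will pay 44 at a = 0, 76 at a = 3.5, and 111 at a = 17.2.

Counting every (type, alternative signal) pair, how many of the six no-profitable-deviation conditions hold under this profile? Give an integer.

4

Low-quality (own payoff 44): to a=3.5 gives 76 − 14.5×3.5 = 25.25 → no gain ✓; to a=17.2 gives 111 − 14.5×17.2 = -138.4 → no gain ✓.
High-quality (own payoff 111 − 3.4×17.2 = 52.52): to a=0 gives 44 → no gain ✓; to a=3.5 gives 76 − 3.4×3.5 = 64.1 → profitable ✗.
Mid-quality (own payoff 76 − 11.2×3.5 = 36.8): to a=0 gives 44 → profitable ✗; to a=17.2 gives 111 − 11.2×17.2 = -81.64 → no gain ✓.
4 of the 6 constraints hold; not an equilibrium.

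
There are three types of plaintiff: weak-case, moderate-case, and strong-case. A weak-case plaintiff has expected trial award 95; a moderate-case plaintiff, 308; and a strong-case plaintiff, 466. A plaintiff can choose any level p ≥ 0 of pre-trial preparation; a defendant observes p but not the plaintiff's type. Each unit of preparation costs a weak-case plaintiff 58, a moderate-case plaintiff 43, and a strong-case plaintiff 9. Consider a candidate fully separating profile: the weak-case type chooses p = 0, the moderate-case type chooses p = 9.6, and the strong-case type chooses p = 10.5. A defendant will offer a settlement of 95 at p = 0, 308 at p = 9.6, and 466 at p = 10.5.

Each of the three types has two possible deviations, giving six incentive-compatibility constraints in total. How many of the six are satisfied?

4

Strong-case (own payoff 466 − 9×10.5 = 371.5): to p=0 gives 95 → no gain ✓; to p=9.6 gives 308 − 9×9.6 = 221.6 → no gain ✓.
Weak-case (own payoff 95): to p=9.6 gives 308 − 58×9.6 = -248.8 → no gain ✓; to p=10.5 gives 466 − 58×10.5 = -143 → no gain ✓.
Moderate-case (own payoff 308 − 43×9.6 = -104.8): to p=0 gives 95 → profitable ✗; to p=10.5 gives 466 − 43×10.5 = 14.5 → profitable ✗.
4 of the 6 constraints hold; not an equilibrium.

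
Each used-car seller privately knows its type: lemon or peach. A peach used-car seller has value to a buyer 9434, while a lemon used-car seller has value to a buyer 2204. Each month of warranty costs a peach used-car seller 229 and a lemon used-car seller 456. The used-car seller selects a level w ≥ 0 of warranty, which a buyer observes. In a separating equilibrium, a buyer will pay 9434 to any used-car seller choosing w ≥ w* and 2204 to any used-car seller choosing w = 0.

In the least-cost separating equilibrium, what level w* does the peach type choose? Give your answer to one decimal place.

15.9

A lemon used-car seller choosing w = 0 receives 2204.
Imitating at w* instead would pay 9434 at cost 456·w*, netting 9434 − 456·w*.
Indifference: 2204 = 9434 − 456·w*, so w* = (9434 − 2204) / 456 ≈ 15.9.
This is the lemon type's binding incentive-compatibility constraint; any w ≥ 15.9 sustains separation on that side.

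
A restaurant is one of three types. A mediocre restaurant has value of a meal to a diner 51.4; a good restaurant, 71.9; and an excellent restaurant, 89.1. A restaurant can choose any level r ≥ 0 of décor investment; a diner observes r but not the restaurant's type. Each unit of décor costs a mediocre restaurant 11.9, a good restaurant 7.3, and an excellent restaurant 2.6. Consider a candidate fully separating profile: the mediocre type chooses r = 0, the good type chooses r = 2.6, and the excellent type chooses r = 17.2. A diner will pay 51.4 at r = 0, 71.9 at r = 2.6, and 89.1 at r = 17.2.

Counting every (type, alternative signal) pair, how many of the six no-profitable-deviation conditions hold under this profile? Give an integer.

4

Mediocre (own payoff 51.4): to r=2.6 gives 71.9 − 11.9×2.6 = 40.96 → no gain ✓; to r=17.2 gives 89.1 − 11.9×17.2 = -115.58 → no gain ✓.
Good (own payoff 71.9 − 7.3×2.6 = 52.92): to r=0 gives 51.4 → no gain ✓; to r=17.2 gives 89.1 − 7.3×17.2 = -36.46 → no gain ✓.
Excellent (own payoff 89.1 − 2.6×17.2 = 44.38): to r=0 gives 51.4 → profitable ✗; to r=2.6 gives 71.9 − 2.6×2.6 = 65.14 → profitable ✗.
4 of the 6 constraints hold; not an equilibrium.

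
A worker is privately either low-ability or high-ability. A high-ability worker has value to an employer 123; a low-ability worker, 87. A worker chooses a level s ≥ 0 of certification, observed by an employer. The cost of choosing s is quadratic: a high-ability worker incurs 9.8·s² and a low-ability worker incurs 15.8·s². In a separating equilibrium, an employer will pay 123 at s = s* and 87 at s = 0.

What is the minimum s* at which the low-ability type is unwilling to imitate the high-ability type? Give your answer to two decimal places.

1.51

The low-ability type at s = 0 receives 87; imitating at s* yields 123 − 15.8·s*².
Indifference: 87 = 123 − 15.8·s*², so s*² = (123 − 87) / 15.8 ≈ 2.2785.
s* = √2.2785 ≈ 1.51.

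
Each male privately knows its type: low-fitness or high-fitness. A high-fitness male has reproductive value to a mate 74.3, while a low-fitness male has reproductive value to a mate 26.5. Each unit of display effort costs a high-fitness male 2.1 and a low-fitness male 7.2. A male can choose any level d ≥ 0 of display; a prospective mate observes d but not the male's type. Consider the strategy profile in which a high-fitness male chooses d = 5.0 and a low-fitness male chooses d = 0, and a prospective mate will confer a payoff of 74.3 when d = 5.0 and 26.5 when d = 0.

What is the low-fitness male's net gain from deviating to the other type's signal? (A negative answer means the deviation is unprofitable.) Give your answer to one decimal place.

Playing d = 0 the low-fitness male receives 26.5.
Deviating to d = 5.0 brings payment 74.3 at cost 7.2 × 5.0 = 36, netting 38.3.
Gain from deviating: 38.3 − 26.5 = 11.8.
The gain is positive, so the low-fitness type's incentive-compatibility constraint is violated — this profile is not a separating equilibrium.

11.8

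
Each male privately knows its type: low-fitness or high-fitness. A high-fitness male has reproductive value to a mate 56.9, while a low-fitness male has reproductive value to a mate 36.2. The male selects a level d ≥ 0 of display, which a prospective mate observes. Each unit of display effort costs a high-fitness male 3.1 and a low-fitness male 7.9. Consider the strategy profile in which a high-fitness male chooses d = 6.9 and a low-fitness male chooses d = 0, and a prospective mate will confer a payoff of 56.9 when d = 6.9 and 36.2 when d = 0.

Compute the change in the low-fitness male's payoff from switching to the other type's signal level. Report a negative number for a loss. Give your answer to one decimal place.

Playing d = 0 the low-fitness male receives 36.2.
Deviating to d = 6.9 brings payment 56.9 at cost 7.9 × 6.9 = 54.51, netting 2.39.
Gain from deviating: 2.39 − 36.2 = -33.81, i.e. -33.8 to one decimal place.
The gain is negative, so the low-fitness type's incentive-compatibility constraint is satisfied.

-33.8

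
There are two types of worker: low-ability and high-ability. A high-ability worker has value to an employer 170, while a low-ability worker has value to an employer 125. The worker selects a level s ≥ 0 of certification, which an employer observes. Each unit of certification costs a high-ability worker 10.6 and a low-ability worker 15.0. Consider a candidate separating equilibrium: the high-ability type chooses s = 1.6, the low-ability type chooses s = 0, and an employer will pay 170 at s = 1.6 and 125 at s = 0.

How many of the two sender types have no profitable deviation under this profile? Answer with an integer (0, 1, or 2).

1

Low-ability type: stay at 0 → 125; mimic → 170 − 15.0 × 1.6 = 146. IC fails (125 < 146).
High-ability type: signal → 170 − 10.6 × 1.6 = 153.04; deviate to 0 → 125. IC holds (153.04 ≥ 125).
1 of 2 constraints hold, so this profile is not an equilibrium.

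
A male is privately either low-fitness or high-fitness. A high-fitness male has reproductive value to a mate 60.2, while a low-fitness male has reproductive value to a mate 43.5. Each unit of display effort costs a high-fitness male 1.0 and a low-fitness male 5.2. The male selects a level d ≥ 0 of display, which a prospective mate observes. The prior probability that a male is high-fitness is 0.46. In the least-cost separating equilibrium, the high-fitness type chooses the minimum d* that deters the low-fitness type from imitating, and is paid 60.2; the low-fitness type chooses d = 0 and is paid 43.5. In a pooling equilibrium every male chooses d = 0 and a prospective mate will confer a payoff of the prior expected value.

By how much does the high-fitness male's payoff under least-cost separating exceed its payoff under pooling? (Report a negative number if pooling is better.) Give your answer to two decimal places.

Least-cost separating signal: d* solves 43.5 = 60.2 − 5.2·d*, so d* = (60.2 − 43.5)/5.2 ≈ 3.2115.
High-fitness type's separating payoff: 60.2 − 1.0 × d* = 60.2 − 1.0 × (60.2 − 43.5)/5.2 = 60.2 − 16.7/5.2 ≈ 56.9885.
Pooling payoff: 0.46 × 60.2 + 0.54 × 43.5 = 51.182.
Difference: 56.9885 − 51.182 = 5.8065, i.e. 5.81 to two decimal places.
The high-fitness type prefers to separate.

5.81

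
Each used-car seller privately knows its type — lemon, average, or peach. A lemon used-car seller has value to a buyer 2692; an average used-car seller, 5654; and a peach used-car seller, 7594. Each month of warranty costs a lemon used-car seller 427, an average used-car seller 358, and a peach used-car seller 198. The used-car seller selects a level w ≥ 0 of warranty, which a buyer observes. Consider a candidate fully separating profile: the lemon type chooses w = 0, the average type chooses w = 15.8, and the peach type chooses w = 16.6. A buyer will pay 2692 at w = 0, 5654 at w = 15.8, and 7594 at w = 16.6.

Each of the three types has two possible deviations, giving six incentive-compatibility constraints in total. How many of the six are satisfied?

4

Lemon (own payoff 2692): to w=15.8 gives 5654 − 427×15.8 = -1092.6 → no gain ✓; to w=16.6 gives 7594 − 427×16.6 = 505.8 → no gain ✓.
Average (own payoff 5654 − 358×15.8 = -2.4): to w=0 gives 2692 → profitable ✗; to w=16.6 gives 7594 − 358×16.6 = 1651.2 → profitable ✗.
Peach (own payoff 7594 − 198×16.6 = 4307.2): to w=0 gives 2692 → no gain ✓; to w=15.8 gives 5654 − 198×15.8 = 2525.6 → no gain ✓.
4 of the 6 constraints hold; not an equilibrium.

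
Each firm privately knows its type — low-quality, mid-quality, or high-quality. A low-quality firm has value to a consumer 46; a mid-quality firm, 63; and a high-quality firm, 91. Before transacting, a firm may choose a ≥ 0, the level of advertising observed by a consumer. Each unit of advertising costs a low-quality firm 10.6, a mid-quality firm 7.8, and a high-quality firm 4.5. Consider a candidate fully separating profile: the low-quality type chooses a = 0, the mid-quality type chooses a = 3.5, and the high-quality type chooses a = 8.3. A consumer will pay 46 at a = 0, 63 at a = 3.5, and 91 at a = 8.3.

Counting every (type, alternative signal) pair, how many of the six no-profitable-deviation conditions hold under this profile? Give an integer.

Low-quality (own payoff 46): to a=3.5 gives 63 − 10.6×3.5 = 25.9 → no gain ✓; to a=8.3 gives 91 − 10.6×8.3 = 3.02 → no gain ✓.
High-quality (own payoff 91 − 4.5×8.3 = 53.65): to a=0 gives 46 → no gain ✓; to a=3.5 gives 63 − 4.5×3.5 = 47.25 → no gain ✓.
Mid-quality (own payoff 63 − 7.8×3.5 = 35.7): to a=0 gives 46 → profitable ✗; to a=8.3 gives 91 − 7.8×8.3 = 26.26 → no gain ✓.
5 of the 6 constraints hold; not an equilibrium.

5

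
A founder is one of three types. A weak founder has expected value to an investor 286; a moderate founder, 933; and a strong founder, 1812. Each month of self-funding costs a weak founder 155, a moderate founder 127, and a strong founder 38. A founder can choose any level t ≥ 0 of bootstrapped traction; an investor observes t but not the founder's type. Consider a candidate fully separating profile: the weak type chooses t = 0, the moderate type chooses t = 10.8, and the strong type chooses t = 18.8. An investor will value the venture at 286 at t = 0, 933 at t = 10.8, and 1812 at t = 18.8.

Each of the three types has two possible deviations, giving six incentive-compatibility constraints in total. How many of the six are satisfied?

Weak (own payoff 286): to t=10.8 gives 933 − 155×10.8 = -741 → no gain ✓; to t=18.8 gives 1812 − 155×18.8 = -1102 → no gain ✓.
Moderate (own payoff 933 − 127×10.8 = -438.6): to t=0 gives 286 → profitable ✗; to t=18.8 gives 1812 − 127×18.8 = -575.6 → no gain ✓.
Strong (own payoff 1812 − 38×18.8 = 1097.6): to t=0 gives 286 → no gain ✓; to t=10.8 gives 933 − 38×10.8 = 522.6 → no gain ✓.
5 of the 6 constraints hold; not an equilibrium.

5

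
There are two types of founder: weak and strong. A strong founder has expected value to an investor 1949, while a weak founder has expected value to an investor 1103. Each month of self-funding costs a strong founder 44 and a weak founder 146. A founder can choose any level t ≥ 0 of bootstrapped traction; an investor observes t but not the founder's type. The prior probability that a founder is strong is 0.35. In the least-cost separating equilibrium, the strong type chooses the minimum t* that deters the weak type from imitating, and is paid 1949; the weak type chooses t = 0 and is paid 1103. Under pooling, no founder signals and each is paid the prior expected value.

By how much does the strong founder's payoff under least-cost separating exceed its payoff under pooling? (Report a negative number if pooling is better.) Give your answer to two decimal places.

Least-cost separating signal: t* solves 1103 = 1949 − 146·t*, so t* = (1949 − 1103)/146 ≈ 5.7945.
Strong type's separating payoff: 1949 − 44 × t* = 1949 − 44 × (1949 − 1103)/146 = 1949 − 37224/146 ≈ 1694.0411.
Pooling payoff: 0.35 × 1949 + 0.65 × 1103 = 1399.1.
Difference: 1694.0411 − 1399.1 = 294.9411, i.e. 294.94 to two decimal places.
The strong type prefers to separate.

294.94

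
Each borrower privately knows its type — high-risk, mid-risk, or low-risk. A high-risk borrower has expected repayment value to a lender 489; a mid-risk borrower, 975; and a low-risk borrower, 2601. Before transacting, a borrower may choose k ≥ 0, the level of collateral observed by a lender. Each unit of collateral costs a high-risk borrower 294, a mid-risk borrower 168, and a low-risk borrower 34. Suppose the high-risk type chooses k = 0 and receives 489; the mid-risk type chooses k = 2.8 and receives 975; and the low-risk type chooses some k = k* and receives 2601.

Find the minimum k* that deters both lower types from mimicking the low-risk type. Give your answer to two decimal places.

Mid-risk type (on-path payoff 975 − 168×2.8 = 504.6) won't mimic when 504.6 ≥ 2601 − 168·k*, i.e. k* ≥ 12.48.
High-risk type (on-path payoff 489) won't mimic when 489 ≥ 2601 − 294·k*, i.e. k* ≥ 7.18.
Both must hold, so k* = max(7.18, 12.48) = 12.48. The mid-risk type's constraint binds.

12.48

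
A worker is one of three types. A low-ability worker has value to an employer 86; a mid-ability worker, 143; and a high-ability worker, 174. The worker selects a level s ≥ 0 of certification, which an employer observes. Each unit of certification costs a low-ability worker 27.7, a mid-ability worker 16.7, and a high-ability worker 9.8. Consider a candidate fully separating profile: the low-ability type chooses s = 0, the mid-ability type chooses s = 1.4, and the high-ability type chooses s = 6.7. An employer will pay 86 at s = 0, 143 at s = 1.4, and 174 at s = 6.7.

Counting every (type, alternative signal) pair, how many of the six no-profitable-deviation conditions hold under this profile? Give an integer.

4

Mid-ability (own payoff 143 − 16.7×1.4 = 119.62): to s=0 gives 86 → no gain ✓; to s=6.7 gives 174 − 16.7×6.7 = 62.11 → no gain ✓.
High-ability (own payoff 174 − 9.8×6.7 = 108.34): to s=0 gives 86 → no gain ✓; to s=1.4 gives 143 − 9.8×1.4 = 129.28 → profitable ✗.
Low-ability (own payoff 86): to s=1.4 gives 143 − 27.7×1.4 = 104.22 → profitable ✗; to s=6.7 gives 174 − 27.7×6.7 = -11.59 → no gain ✓.
4 of the 6 constraints hold; not an equilibrium.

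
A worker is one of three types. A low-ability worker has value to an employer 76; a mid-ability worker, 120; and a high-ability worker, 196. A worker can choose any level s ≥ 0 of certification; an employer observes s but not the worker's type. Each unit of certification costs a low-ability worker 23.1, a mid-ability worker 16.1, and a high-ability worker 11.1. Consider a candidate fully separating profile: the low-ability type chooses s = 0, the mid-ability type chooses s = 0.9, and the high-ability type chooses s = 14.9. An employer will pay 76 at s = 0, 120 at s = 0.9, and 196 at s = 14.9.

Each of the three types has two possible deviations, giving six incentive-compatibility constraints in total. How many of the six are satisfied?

High-ability (own payoff 196 − 11.1×14.9 = 30.61): to s=0 gives 76 → profitable ✗; to s=0.9 gives 120 − 11.1×0.9 = 110.01 → profitable ✗.
Mid-ability (own payoff 120 − 16.1×0.9 = 105.51): to s=0 gives 76 → no gain ✓; to s=14.9 gives 196 − 16.1×14.9 = -43.89 → no gain ✓.
Low-ability (own payoff 76): to s=0.9 gives 120 − 23.1×0.9 = 99.21 → profitable ✗; to s=14.9 gives 196 − 23.1×14.9 = -148.19 → no gain ✓.
3 of the 6 constraints hold; not an equilibrium.

3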